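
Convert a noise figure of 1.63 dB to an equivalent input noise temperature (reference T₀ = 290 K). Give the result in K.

132 K

F = 10^(1.63/10) = 1.45546
T_e = (F − 1)·T₀ = (1.45546 − 1) × 290 = 132 K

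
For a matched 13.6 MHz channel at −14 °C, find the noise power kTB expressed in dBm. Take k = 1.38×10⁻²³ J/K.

−103.1 dBm

T = −14 °C + 273.15 = 259.15 K
P_n = kTB = 1.38×10⁻²³ × 259.15 × 1.36×10⁷ = 4.86×10⁻¹⁴ W
In dBm: 10 log₁₀(4.86×10⁻¹⁴ / 10⁻³) = −103.1 dBm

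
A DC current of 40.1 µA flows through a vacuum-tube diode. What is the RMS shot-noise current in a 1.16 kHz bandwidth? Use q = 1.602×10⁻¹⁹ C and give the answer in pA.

122 pA

I_n = √(2qI·B)
2qI·B = 2 × 1.602×10⁻¹⁹ × 4.01×10⁻⁵ × 1.16×10³ = 1.49×10⁻²⁰ A²
I_n = √(1.49×10⁻²⁰) = 1.22×10⁻¹⁰ A = 122 pA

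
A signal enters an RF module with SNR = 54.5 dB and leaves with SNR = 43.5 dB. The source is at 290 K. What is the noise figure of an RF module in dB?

11.0 dB

NF (dB) = SNR_in(dB) − SNR_out(dB) when the source is at T₀
NF = 54.5 − 43.5 = 11.0 dB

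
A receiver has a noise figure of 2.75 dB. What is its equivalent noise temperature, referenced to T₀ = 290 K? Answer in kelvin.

256 K

F = 10^(2.75/10) = 1.88365
T_e = (F − 1)·T₀ = (1.88365 − 1) × 290 = 256 K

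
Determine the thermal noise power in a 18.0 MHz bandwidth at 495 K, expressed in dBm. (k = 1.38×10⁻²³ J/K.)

P_n = kTB = 1.38×10⁻²³ × 495 × 1.80×10⁷ = 1.23×10⁻¹³ W
In dBm: 10 log₁₀(1.23×10⁻¹³ / 10⁻³) = −99.1 dBm

−99.1 dBm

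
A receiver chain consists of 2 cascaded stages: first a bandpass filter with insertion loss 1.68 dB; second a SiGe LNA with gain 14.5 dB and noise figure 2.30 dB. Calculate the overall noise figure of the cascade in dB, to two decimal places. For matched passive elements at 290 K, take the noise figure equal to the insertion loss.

Convert to linear (a loss of L dB is a gain of −L dB): F_i = 10^(NF_i/10), G_i = 10^(G_i,dB/10)
  Stage 1: F_1 = 10^(1.68/10) = 1.472, G_1 = 10^(−1.68/10) = 0.6792
  Stage 2: F_2 = 10^(2.30/10) = 1.698, G_2 = 10^(14.5/10) = 28.18
Friis cascade:
  F = 1.472 + (1.698 − 1)/0.6792 = 2.500
NF = 10 log₁₀(2.500) = 3.98 dB

3.98 dB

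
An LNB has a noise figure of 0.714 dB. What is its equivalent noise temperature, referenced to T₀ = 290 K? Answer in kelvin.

F = 10^(0.714/10) = 1.17869
T_e = (F − 1)·T₀ = (1.17869 − 1) × 290 = 51.8 K

51.8 K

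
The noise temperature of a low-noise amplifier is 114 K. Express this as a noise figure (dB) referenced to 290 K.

F = 1 + T_e/T₀ = 1 + 114/290 = 1.3931
NF = 10 log₁₀(1.3931) = 1.44 dB

1.44 dB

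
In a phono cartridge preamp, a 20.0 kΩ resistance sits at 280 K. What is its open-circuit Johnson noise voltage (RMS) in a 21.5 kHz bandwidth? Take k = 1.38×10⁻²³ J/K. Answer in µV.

V_n = √(4kTRB)
4kTRB = 4 × 1.38×10⁻²³ × 280 × 2.00×10⁴ × 2.15×10⁴ = 6.65×10⁻¹² V²
V_n = √(6.65×10⁻¹²) = 2.58×10⁻⁶ V = 2.58 µV

2.58 µV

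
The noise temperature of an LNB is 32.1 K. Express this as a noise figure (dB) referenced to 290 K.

0.456 dB

F = 1 + T_e/T₀ = 1 + 32.1/290 = 1.11069
NF = 10 log₁₀(1.11069) = 0.456 dB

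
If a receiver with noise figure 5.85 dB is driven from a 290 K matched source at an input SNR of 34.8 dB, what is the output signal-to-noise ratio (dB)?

28.95 dB

By definition F = SNR_in/SNR_out, so in dB: SNR_out = SNR_in − NF
SNR_out = 34.8 − 5.85 = 28.95 dB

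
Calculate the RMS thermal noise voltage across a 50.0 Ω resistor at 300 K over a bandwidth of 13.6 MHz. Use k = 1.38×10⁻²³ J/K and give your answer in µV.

3.36 µV

V_n = √(4kTRB)
4kTRB = 4 × 1.38×10⁻²³ × 300 × 5.00×10¹ × 1.36×10⁷ = 1.13×10⁻¹¹ V²
V_n = √(1.13×10⁻¹¹) = 3.36×10⁻⁶ V = 3.36 µV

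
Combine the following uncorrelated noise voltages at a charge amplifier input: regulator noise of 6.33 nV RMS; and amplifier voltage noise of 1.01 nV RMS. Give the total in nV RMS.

6.41 nV

Uncorrelated sources add in power (mean-square): V_tot = √(ΣV_i²)
V_tot = √[(6.33×10⁻⁹)² + (1.01×10⁻⁹)²] = 6.41×10⁻⁹ V = 6.41 nV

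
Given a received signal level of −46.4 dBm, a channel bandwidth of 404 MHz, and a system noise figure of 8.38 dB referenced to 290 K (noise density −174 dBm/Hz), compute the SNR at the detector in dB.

Noise floor: N = −174 + 10 log₁₀(B) + NF
10 log₁₀(4.04×10⁸) = 86.06 dB
N = −174 + 86.06 + 8.38 = −79.56 dBm
SNR = P_sig − N = −46.4 − (−79.56) = 33.16 dB → 33.2 dB

33.2 dB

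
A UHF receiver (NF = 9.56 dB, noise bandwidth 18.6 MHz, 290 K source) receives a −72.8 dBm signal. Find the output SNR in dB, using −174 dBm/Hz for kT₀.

Noise floor: N = −174 + 10 log₁₀(B) + NF
10 log₁₀(1.86×10⁷) = 72.7 dB
N = −174 + 72.7 + 9.56 = −91.74 dBm
SNR = P_sig − N = −72.8 − (−91.74) = 18.94 dB → 18.9 dB

18.9 dB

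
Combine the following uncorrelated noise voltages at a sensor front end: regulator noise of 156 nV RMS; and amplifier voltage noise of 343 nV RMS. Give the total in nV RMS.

Uncorrelated sources add in power (mean-square): V_tot = √(ΣV_i²)
V_tot = √[(1.56×10⁻⁷)² + (3.43×10⁻⁷)²] = 3.77×10⁻⁷ V = 377 nV

377 nV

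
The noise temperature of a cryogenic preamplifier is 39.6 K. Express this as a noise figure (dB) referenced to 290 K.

F = 1 + T_e/T₀ = 1 + 39.6/290 = 1.13655
NF = 10 log₁₀(1.13655) = 0.556 dB

0.556 dB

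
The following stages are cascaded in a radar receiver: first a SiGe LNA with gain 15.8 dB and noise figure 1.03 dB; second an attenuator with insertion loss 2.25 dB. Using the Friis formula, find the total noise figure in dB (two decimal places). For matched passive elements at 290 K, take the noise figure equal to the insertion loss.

Convert to linear (a loss of L dB is a gain of −L dB): F_i = 10^(NF_i/10), G_i = 10^(G_i,dB/10)
  Stage 1: F_1 = 10^(1.03/10) = 1.268, G_1 = 10^(15.8/10) = 38.02
  Stage 2: F_2 = 10^(2.25/10) = 1.679, G_2 = 10^(−2.25/10) = 0.5957
Friis cascade:
  F = 1.268 + (1.679 − 1)/38.02 = 1.286
NF = 10 log₁₀(1.286) = 1.09 dB

1.09 dB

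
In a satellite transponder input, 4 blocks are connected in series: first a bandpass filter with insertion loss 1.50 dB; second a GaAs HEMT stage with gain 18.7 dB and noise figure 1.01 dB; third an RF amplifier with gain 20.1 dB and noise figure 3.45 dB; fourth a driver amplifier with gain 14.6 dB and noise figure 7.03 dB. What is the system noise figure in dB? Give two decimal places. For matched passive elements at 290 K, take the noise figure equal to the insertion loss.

Convert to linear (a loss of L dB is a gain of −L dB): F_i = 10^(NF_i/10), G_i = 10^(G_i,dB/10)
  Stage 1: F_1 = 10^(1.50/10) = 1.413, G_1 = 10^(−1.50/10) = 0.7079
  Stage 2: F_2 = 10^(1.01/10) = 1.262, G_2 = 10^(18.7/10) = 74.13
  Stage 3: F_3 = 10^(3.45/10) = 2.213, G_3 = 10^(20.1/10) = 102.3
  Stage 4: F_4 = 10^(7.03/10) = 5.047, G_4 = 10^(14.6/10) = 28.84
Friis cascade:
  F = 1.413 + (1.262 − 1)/0.7079 + (2.213 − 1)/52.48 + (5.047 − 1)/5370 = 1.806
NF = 10 log₁₀(1.806) = 2.57 dB

2.57 dB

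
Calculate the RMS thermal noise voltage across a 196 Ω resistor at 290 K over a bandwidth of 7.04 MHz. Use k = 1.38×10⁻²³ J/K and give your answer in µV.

V_n = √(4kTRB)
4kTRB = 4 × 1.38×10⁻²³ × 290 × 1.96×10² × 7.04×10⁶ = 2.21×10⁻¹¹ V²
V_n = √(2.21×10⁻¹¹) = 4.70×10⁻⁶ V = 4.70 µV

4.70 µV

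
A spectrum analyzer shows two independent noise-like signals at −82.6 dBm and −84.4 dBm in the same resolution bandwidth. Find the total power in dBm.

−80.4 dBm

Convert to linear, add, convert back:
P₁ = 5.50×10⁻¹² W, P₂ = 3.63×10⁻¹² W
P_tot = 9.13×10⁻¹² W → 10 log₁₀(P_tot / 10⁻³) = −80.4 dBm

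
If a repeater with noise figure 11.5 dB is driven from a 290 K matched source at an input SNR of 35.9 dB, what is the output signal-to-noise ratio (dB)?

24.4 dB

By definition F = SNR_in/SNR_out, so in dB: SNR_out = SNR_in − NF
SNR_out = 35.9 − 11.5 = 24.4 dB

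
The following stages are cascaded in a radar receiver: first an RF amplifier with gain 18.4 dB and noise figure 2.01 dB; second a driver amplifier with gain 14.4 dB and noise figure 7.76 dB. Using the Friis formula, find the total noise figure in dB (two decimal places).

2.20 dB

Convert to linear (a loss of L dB is a gain of −L dB): F_i = 10^(NF_i/10), G_i = 10^(G_i,dB/10)
  Stage 1: F_1 = 10^(2.01/10) = 1.589, G_1 = 10^(18.4/10) = 69.18
  Stage 2: F_2 = 10^(7.76/10) = 5.970, G_2 = 10^(14.4/10) = 27.54
Friis cascade:
  F = 1.589 + (5.970 − 1)/69.18 = 1.660
NF = 10 log₁₀(1.660) = 2.20 dB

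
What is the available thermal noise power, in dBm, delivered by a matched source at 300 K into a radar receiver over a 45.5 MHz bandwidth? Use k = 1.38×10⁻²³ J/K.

P_n = kTB = 1.38×10⁻²³ × 300 × 4.55×10⁷ = 1.88×10⁻¹³ W
In dBm: 10 log₁₀(1.88×10⁻¹³ / 10⁻³) = −97.2 dBm

−97.2 dBm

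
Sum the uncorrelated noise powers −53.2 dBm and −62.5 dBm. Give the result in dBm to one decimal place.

Convert to linear, add, convert back:
P₁ = 4.79×10⁻⁹ W, P₂ = 5.62×10⁻¹⁰ W
P_tot = 5.35×10⁻⁹ W → 10 log₁₀(P_tot / 10⁻³) = −52.7 dBm

−52.7 dBm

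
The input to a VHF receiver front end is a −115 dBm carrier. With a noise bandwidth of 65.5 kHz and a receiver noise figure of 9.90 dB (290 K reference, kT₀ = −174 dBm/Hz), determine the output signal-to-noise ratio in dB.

Noise floor: N = −174 + 10 log₁₀(B) + NF
10 log₁₀(6.55×10⁴) = 48.16 dB
N = −174 + 48.16 + 9.90 = −115.94 dBm
SNR = P_sig − N = −115 − (−115.94) = 0.94 dB → 0.9 dB

0.9 dB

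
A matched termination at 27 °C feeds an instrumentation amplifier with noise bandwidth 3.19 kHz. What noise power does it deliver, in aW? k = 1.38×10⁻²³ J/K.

13.2 aW

T = 27 °C + 273.15 = 300.15 K
P_n = kTB = 1.38×10⁻²³ × 300.15 × 3.19×10³ = 1.32×10⁻¹⁷ W = 13.2 aW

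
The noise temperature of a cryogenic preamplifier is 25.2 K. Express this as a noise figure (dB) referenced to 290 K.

F = 1 + T_e/T₀ = 1 + 25.2/290 = 1.0869
NF = 10 log₁₀(1.0869) = 0.362 dB

0.362 dB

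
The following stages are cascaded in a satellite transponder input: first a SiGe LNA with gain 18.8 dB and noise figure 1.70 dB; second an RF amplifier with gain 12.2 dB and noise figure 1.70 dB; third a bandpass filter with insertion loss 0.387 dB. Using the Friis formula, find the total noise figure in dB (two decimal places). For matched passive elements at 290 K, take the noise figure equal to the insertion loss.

Convert to linear (a loss of L dB is a gain of −L dB): F_i = 10^(NF_i/10), G_i = 10^(G_i,dB/10)
  Stage 1: F_1 = 10^(1.70/10) = 1.479, G_1 = 10^(18.8/10) = 75.86
  Stage 2: F_2 = 10^(1.70/10) = 1.479, G_2 = 10^(12.2/10) = 16.60
  Stage 3: F_3 = 10^(0.387/10) = 1.093, G_3 = 10^(−0.387/10) = 0.9147
Friis cascade:
  F = 1.479 + (1.479 − 1)/75.86 + (1.093 − 1)/1259 = 1.485
NF = 10 log₁₀(1.485) = 1.72 dB

1.72 dB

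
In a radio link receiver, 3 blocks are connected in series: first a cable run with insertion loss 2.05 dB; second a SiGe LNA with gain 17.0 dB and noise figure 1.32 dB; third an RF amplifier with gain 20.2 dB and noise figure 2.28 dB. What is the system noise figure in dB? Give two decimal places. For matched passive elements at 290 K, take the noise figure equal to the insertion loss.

Convert to linear (a loss of L dB is a gain of −L dB): F_i = 10^(NF_i/10), G_i = 10^(G_i,dB/10)
  Stage 1: F_1 = 10^(2.05/10) = 1.603, G_1 = 10^(−2.05/10) = 0.6237
  Stage 2: F_2 = 10^(1.32/10) = 1.355, G_2 = 10^(17.0/10) = 50.12
  Stage 3: F_3 = 10^(2.28/10) = 1.690, G_3 = 10^(20.2/10) = 104.7
Friis cascade:
  F = 1.603 + (1.355 − 1)/0.6237 + (1.690 − 1)/31.26 = 2.195
NF = 10 log₁₀(2.195) = 3.41 dB

3.41 dB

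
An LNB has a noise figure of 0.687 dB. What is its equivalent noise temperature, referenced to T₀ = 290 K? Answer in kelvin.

F = 10^(0.687/10) = 1.17139
T_e = (F − 1)·T₀ = (1.17139 − 1) × 290 = 49.7 K

49.7 K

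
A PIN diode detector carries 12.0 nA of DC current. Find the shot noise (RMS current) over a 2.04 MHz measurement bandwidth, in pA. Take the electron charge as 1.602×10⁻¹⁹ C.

88.6 pA

I_n = √(2qI·B)
2qI·B = 2 × 1.602×10⁻¹⁹ × 1.20×10⁻⁸ × 2.04×10⁶ = 7.84×10⁻²¹ A²
I_n = √(7.84×10⁻²¹) = 8.86×10⁻¹¹ A = 88.6 pA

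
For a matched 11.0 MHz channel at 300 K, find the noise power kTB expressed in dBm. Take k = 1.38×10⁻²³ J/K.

P_n = kTB = 1.38×10⁻²³ × 300 × 1.10×10⁷ = 4.55×10⁻¹⁴ W
In dBm: 10 log₁₀(4.55×10⁻¹⁴ / 10⁻³) = −103.4 dBm

−103.4 dBm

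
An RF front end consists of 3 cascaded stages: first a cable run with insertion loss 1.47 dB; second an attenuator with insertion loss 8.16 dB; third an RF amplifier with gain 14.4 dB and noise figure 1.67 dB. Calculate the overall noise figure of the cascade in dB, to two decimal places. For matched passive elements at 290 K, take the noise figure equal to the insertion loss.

11.30 dB

Convert to linear (a loss of L dB is a gain of −L dB): F_i = 10^(NF_i/10), G_i = 10^(G_i,dB/10)
  Stage 1: F_1 = 10^(1.47/10) = 1.403, G_1 = 10^(−1.47/10) = 0.7129
  Stage 2: F_2 = 10^(8.16/10) = 6.546, G_2 = 10^(−8.16/10) = 0.1528
  Stage 3: F_3 = 10^(1.67/10) = 1.469, G_3 = 10^(14.4/10) = 27.54
Friis cascade:
  F = 1.403 + (6.546 − 1)/0.7129 + (1.469 − 1)/0.1089 = 13.49
NF = 10 log₁₀(13.49) = 11.30 dB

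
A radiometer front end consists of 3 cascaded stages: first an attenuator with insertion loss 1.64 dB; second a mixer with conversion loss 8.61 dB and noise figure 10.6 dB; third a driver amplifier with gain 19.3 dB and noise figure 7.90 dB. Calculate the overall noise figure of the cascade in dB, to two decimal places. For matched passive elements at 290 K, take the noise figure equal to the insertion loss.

18.54 dB

Convert to linear (a loss of L dB is a gain of −L dB): F_i = 10^(NF_i/10), G_i = 10^(G_i,dB/10)
  Stage 1: F_1 = 10^(1.64/10) = 1.459, G_1 = 10^(−1.64/10) = 0.6855
  Stage 2: F_2 = 10^(10.6/10) = 11.48, G_2 = 10^(−8.61/10) = 0.1377
  Stage 3: F_3 = 10^(7.90/10) = 6.166, G_3 = 10^(19.3/10) = 85.11
Friis cascade:
  F = 1.459 + (11.48 − 1)/0.6855 + (6.166 − 1)/0.09441 = 71.47
NF = 10 log₁₀(71.47) = 18.54 dB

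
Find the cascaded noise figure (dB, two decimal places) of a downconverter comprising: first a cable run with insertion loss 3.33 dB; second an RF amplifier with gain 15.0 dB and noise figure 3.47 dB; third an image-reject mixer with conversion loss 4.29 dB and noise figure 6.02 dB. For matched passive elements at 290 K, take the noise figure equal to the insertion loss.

Convert to linear (a loss of L dB is a gain of −L dB): F_i = 10^(NF_i/10), G_i = 10^(G_i,dB/10)
  Stage 1: F_1 = 10^(3.33/10) = 2.153, G_1 = 10^(−3.33/10) = 0.4645
  Stage 2: F_2 = 10^(3.47/10) = 2.223, G_2 = 10^(15.0/10) = 31.62
  Stage 3: F_3 = 10^(6.02/10) = 3.999, G_3 = 10^(−4.29/10) = 0.3724
Friis cascade:
  F = 2.153 + (2.223 − 1)/0.4645 + (3.999 − 1)/14.69 = 4.990
NF = 10 log₁₀(4.990) = 6.98 dB

6.98 dB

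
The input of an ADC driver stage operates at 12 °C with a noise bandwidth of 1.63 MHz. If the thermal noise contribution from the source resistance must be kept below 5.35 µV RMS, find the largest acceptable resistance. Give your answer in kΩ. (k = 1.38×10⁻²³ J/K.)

T = 12 °C + 273.15 = 285.15 K
Johnson–Nyquist: V_n = √(4kTRB) ⇒ R = V_n² / (4kTB)
4kTB = 4 × 1.38×10⁻²³ × 285.15 × 1.63×10⁶ = 2.57×10⁻¹⁴
R = (5.35×10⁻⁶)² / 2.57×10⁻¹⁴ = 1.12×10³ Ω = 1.12 kΩ

1.12 kΩ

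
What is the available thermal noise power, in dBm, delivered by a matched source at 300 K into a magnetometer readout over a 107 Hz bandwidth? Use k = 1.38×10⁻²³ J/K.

P_n = kTB = 1.38×10⁻²³ × 300 × 1.07×10² = 4.43×10⁻¹⁹ W
In dBm: 10 log₁₀(4.43×10⁻¹⁹ / 10⁻³) = −153.5 dBm

−153.5 dBm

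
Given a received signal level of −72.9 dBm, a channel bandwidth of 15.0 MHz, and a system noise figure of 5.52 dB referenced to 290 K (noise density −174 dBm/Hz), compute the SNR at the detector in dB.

23.8 dB

Noise floor: N = −174 + 10 log₁₀(B) + NF
10 log₁₀(1.50×10⁷) = 71.76 dB
N = −174 + 71.76 + 5.52 = −96.72 dBm
SNR = P_sig − N = −72.9 − (−96.72) = 23.82 dB → 23.8 dB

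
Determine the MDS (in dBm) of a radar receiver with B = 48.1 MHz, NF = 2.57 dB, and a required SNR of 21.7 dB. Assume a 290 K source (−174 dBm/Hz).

−72.9 dBm

Sensitivity = −174 + 10 log₁₀(B) + NF + SNR_min
= −174 + 76.82 + 2.57 + 21.7
= −72.91 dBm → −72.9 dBm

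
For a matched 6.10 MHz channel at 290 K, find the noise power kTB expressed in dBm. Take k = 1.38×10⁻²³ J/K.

−106.1 dBm

P_n = kTB = 1.38×10⁻²³ × 290 × 6.10×10⁶ = 2.44×10⁻¹⁴ W
In dBm: 10 log₁₀(2.44×10⁻¹⁴ / 10⁻³) = −106.1 dBm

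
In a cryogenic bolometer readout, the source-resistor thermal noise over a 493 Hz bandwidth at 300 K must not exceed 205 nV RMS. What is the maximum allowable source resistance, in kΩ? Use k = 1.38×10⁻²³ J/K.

Johnson–Nyquist: V_n = √(4kTRB) ⇒ R = V_n² / (4kTB)
4kTB = 4 × 1.38×10⁻²³ × 300 × 4.93×10² = 8.16×10⁻¹⁸
R = (2.05×10⁻⁷)² / 8.16×10⁻¹⁸ = 5.15×10³ Ω = 5.15 kΩ

5.15 kΩ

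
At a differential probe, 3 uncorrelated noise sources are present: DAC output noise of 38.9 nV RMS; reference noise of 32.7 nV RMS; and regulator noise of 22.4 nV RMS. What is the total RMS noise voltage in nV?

Uncorrelated sources add in power (mean-square): V_tot = √(ΣV_i²)
V_tot = √[(3.89×10⁻⁸)² + (3.27×10⁻⁸)² + (2.24×10⁻⁸)²] = 5.55×10⁻⁸ V = 55.5 nV

55.5 nV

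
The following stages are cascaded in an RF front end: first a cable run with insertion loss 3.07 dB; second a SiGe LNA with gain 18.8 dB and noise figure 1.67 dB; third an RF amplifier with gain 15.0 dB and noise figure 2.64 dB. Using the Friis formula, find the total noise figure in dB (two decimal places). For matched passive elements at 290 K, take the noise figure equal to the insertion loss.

4.77 dB

Convert to linear (a loss of L dB is a gain of −L dB): F_i = 10^(NF_i/10), G_i = 10^(G_i,dB/10)
  Stage 1: F_1 = 10^(3.07/10) = 2.028, G_1 = 10^(−3.07/10) = 0.4932
  Stage 2: F_2 = 10^(1.67/10) = 1.469, G_2 = 10^(18.8/10) = 75.86
  Stage 3: F_3 = 10^(2.64/10) = 1.837, G_3 = 10^(15.0/10) = 31.62
Friis cascade:
  F = 2.028 + (1.469 − 1)/0.4932 + (1.837 − 1)/37.41 = 3.001
NF = 10 log₁₀(3.001) = 4.77 dB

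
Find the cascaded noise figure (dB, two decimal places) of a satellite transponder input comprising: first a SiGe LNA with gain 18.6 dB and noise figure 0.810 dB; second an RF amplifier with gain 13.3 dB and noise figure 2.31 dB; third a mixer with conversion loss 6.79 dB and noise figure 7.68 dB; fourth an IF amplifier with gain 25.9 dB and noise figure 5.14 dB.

Convert to linear (a loss of L dB is a gain of −L dB): F_i = 10^(NF_i/10), G_i = 10^(G_i,dB/10)
  Stage 1: F_1 = 10^(0.810/10) = 1.205, G_1 = 10^(18.6/10) = 72.44
  Stage 2: F_2 = 10^(2.31/10) = 1.702, G_2 = 10^(13.3/10) = 21.38
  Stage 3: F_3 = 10^(7.68/10) = 5.861, G_3 = 10^(−6.79/10) = 0.2094
  Stage 4: F_4 = 10^(5.14/10) = 3.266, G_4 = 10^(25.9/10) = 389.0
Friis cascade:
  F = 1.205 + (1.702 − 1)/72.44 + (5.861 − 1)/1549 + (3.266 − 1)/324.3 = 1.225
NF = 10 log₁₀(1.225) = 0.88 dB

0.88 dB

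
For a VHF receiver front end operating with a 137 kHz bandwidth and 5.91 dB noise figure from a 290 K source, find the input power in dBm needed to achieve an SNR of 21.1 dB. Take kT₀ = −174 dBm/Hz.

Sensitivity = −174 + 10 log₁₀(B) + NF + SNR_min
= −174 + 51.37 + 5.91 + 21.1
= −95.62 dBm → −95.6 dBm

−95.6 dBm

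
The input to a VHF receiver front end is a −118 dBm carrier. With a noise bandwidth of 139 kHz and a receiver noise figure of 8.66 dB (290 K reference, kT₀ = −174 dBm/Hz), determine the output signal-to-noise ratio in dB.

−4.1 dB

Noise floor: N = −174 + 10 log₁₀(B) + NF
10 log₁₀(1.39×10⁵) = 51.43 dB
N = −174 + 51.43 + 8.66 = −113.91 dBm
SNR = P_sig − N = −118 − (−113.91) = −4.09 dB → −4.1 dB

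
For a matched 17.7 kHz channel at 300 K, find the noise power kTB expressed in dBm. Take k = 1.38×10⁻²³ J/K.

P_n = kTB = 1.38×10⁻²³ × 300 × 1.77×10⁴ = 7.33×10⁻¹⁷ W
In dBm: 10 log₁₀(7.33×10⁻¹⁷ / 10⁻³) = −131.4 dBm

−131.4 dBm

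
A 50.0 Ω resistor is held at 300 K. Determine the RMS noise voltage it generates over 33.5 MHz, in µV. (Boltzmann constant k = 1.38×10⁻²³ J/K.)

5.27 µV

V_n = √(4kTRB)
4kTRB = 4 × 1.38×10⁻²³ × 300 × 5.00×10¹ × 3.35×10⁷ = 2.77×10⁻¹¹ V²
V_n = √(2.77×10⁻¹¹) = 5.27×10⁻⁶ V = 5.27 µV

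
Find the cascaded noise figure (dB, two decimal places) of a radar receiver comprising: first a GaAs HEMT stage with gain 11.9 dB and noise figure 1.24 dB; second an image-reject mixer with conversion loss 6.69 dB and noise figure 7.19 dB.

Convert to linear (a loss of L dB is a gain of −L dB): F_i = 10^(NF_i/10), G_i = 10^(G_i,dB/10)
  Stage 1: F_1 = 10^(1.24/10) = 1.330, G_1 = 10^(11.9/10) = 15.49
  Stage 2: F_2 = 10^(7.19/10) = 5.236, G_2 = 10^(−6.69/10) = 0.2143
Friis cascade:
  F = 1.330 + (5.236 − 1)/15.49 = 1.604
NF = 10 log₁₀(1.604) = 2.05 dB

2.05 dB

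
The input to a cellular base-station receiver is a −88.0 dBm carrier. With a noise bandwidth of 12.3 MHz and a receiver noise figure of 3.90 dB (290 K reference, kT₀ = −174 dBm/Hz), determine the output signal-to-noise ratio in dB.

11.2 dB

Noise floor: N = −174 + 10 log₁₀(B) + NF
10 log₁₀(1.23×10⁷) = 70.9 dB
N = −174 + 70.9 + 3.90 = −99.20 dBm
SNR = P_sig − N = −88.0 − (−99.20) = 11.20 dB → 11.2 dB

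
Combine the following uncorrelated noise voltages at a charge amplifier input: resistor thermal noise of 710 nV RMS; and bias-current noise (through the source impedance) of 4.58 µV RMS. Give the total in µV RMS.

Uncorrelated sources add in power (mean-square): V_tot = √(ΣV_i²)
V_tot = √[(7.10×10⁻⁷)² + (4.58×10⁻⁶)²] = 4.63×10⁻⁶ V = 4.63 µV

4.63 µV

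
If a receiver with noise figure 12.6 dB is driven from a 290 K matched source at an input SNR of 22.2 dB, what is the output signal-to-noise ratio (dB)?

9.6 dB

By definition F = SNR_in/SNR_out, so in dB: SNR_out = SNR_in − NF
SNR_out = 22.2 − 12.6 = 9.6 dB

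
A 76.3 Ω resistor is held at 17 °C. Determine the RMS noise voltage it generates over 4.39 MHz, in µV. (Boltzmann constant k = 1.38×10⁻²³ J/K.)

T = 17 °C + 273.15 = 290.15 K
V_n = √(4kTRB)
4kTRB = 4 × 1.38×10⁻²³ × 290.15 × 7.63×10¹ × 4.39×10⁶ = 5.36×10⁻¹² V²
V_n = √(5.36×10⁻¹²) = 2.32×10⁻⁶ V = 2.32 µV

2.32 µV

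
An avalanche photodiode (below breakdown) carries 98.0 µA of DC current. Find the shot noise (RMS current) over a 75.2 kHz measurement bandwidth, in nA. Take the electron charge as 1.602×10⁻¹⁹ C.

I_n = √(2qI·B)
2qI·B = 2 × 1.602×10⁻¹⁹ × 9.80×10⁻⁵ × 7.52×10⁴ = 2.36×10⁻¹⁸ A²
I_n = √(2.36×10⁻¹⁸) = 1.54×10⁻⁹ A = 1.54 nA

1.54 nA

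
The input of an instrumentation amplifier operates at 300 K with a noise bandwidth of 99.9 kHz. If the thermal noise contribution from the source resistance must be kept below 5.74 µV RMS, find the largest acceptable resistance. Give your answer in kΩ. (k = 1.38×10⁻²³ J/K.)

19.9 kΩ

Johnson–Nyquist: V_n = √(4kTRB) ⇒ R = V_n² / (4kTB)
4kTB = 4 × 1.38×10⁻²³ × 300 × 9.99×10⁴ = 1.65×10⁻¹⁵
R = (5.74×10⁻⁶)² / 1.65×10⁻¹⁵ = 1.99×10⁴ Ω = 19.9 kΩ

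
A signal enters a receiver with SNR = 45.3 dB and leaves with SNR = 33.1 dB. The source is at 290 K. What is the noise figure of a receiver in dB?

12.2 dB

NF (dB) = SNR_in(dB) − SNR_out(dB) when the source is at T₀
NF = 45.3 − 33.1 = 12.2 dB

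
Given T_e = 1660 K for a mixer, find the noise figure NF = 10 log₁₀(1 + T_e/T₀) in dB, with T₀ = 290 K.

F = 1 + T_e/T₀ = 1 + 1660/290 = 6.72414
NF = 10 log₁₀(6.72414) = 8.28 dB

8.28 dB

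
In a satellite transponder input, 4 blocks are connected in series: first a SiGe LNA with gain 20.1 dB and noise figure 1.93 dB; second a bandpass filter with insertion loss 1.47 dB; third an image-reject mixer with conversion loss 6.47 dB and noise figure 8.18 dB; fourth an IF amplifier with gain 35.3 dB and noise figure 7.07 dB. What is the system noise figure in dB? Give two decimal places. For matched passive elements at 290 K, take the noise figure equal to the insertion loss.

Convert to linear (a loss of L dB is a gain of −L dB): F_i = 10^(NF_i/10), G_i = 10^(G_i,dB/10)
  Stage 1: F_1 = 10^(1.93/10) = 1.560, G_1 = 10^(20.1/10) = 102.3
  Stage 2: F_2 = 10^(1.47/10) = 1.403, G_2 = 10^(−1.47/10) = 0.7129
  Stage 3: F_3 = 10^(8.18/10) = 6.577, G_3 = 10^(−6.47/10) = 0.2254
  Stage 4: F_4 = 10^(7.07/10) = 5.093, G_4 = 10^(35.3/10) = 3388
Friis cascade:
  F = 1.560 + (1.403 − 1)/102.3 + (6.577 − 1)/72.95 + (5.093 − 1)/16.44 = 1.889
NF = 10 log₁₀(1.889) = 2.76 dB

2.76 dB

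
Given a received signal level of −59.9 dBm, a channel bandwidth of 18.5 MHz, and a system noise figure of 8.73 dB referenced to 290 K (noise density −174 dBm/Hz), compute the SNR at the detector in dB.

32.7 dB

Noise floor: N = −174 + 10 log₁₀(B) + NF
10 log₁₀(1.85×10⁷) = 72.67 dB
N = −174 + 72.67 + 8.73 = −92.60 dBm
SNR = P_sig − N = −59.9 − (−92.60) = 32.70 dB → 32.7 dB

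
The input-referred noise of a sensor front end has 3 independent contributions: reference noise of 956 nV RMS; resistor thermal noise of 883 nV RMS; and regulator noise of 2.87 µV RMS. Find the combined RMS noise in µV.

3.15 µV

Uncorrelated sources add in power (mean-square): V_tot = √(ΣV_i²)
V_tot = √[(9.56×10⁻⁷)² + (8.83×10⁻⁷)² + (2.87×10⁻⁶)²] = 3.15×10⁻⁶ V = 3.15 µV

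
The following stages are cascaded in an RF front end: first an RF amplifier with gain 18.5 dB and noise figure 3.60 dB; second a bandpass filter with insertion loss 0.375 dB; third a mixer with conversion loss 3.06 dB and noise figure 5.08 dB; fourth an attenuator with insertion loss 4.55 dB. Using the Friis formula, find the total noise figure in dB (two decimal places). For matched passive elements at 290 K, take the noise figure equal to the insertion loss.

3.77 dB

Convert to linear (a loss of L dB is a gain of −L dB): F_i = 10^(NF_i/10), G_i = 10^(G_i,dB/10)
  Stage 1: F_1 = 10^(3.60/10) = 2.291, G_1 = 10^(18.5/10) = 70.79
  Stage 2: F_2 = 10^(0.375/10) = 1.090, G_2 = 10^(−0.375/10) = 0.9173
  Stage 3: F_3 = 10^(5.08/10) = 3.221, G_3 = 10^(−3.06/10) = 0.4943
  Stage 4: F_4 = 10^(4.55/10) = 2.851, G_4 = 10^(−4.55/10) = 0.3508
Friis cascade:
  F = 2.291 + (1.090 − 1)/70.79 + (3.221 − 1)/64.94 + (2.851 − 1)/32.10 = 2.384
NF = 10 log₁₀(2.384) = 3.77 dB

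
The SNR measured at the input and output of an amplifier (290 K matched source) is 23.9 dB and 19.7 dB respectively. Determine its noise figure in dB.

NF (dB) = SNR_in(dB) − SNR_out(dB) when the source is at T₀
NF = 23.9 − 19.7 = 4.2 dB

4.2 dB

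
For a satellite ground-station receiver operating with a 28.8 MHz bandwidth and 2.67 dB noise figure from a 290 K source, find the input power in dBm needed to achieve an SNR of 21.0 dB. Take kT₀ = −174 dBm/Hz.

−75.7 dBm

Sensitivity = −174 + 10 log₁₀(B) + NF + SNR_min
= −174 + 74.59 + 2.67 + 21.0
= −75.74 dBm → −75.7 dBm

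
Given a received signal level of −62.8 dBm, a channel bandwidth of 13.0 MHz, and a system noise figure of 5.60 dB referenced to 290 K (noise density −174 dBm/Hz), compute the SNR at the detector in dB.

Noise floor: N = −174 + 10 log₁₀(B) + NF
10 log₁₀(1.30×10⁷) = 71.14 dB
N = −174 + 71.14 + 5.60 = −97.26 dBm
SNR = P_sig − N = −62.8 − (−97.26) = 34.46 dB → 34.5 dB

34.5 dB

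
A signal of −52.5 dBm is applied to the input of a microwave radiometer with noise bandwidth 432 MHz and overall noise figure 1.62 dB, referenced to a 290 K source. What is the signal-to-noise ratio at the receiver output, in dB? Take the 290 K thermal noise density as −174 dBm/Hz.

33.5 dB

Noise floor: N = −174 + 10 log₁₀(B) + NF
10 log₁₀(4.32×10⁸) = 86.35 dB
N = −174 + 86.35 + 1.62 = −86.03 dBm
SNR = P_sig − N = −52.5 − (−86.03) = 33.53 dB → 33.5 dB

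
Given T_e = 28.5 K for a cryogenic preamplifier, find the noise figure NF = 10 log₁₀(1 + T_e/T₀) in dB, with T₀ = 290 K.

F = 1 + T_e/T₀ = 1 + 28.5/290 = 1.09828
NF = 10 log₁₀(1.09828) = 0.407 dB

0.407 dB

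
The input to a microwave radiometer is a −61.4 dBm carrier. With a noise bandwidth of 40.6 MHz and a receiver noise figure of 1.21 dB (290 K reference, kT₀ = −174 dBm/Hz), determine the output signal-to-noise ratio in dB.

Noise floor: N = −174 + 10 log₁₀(B) + NF
10 log₁₀(4.06×10⁷) = 76.09 dB
N = −174 + 76.09 + 1.21 = −96.70 dBm
SNR = P_sig − N = −61.4 − (−96.70) = 35.30 dB → 35.3 dB

35.3 dB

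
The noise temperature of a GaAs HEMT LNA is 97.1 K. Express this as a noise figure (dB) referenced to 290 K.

F = 1 + T_e/T₀ = 1 + 97.1/290 = 1.33483
NF = 10 log₁₀(1.33483) = 1.25 dB

1.25 dB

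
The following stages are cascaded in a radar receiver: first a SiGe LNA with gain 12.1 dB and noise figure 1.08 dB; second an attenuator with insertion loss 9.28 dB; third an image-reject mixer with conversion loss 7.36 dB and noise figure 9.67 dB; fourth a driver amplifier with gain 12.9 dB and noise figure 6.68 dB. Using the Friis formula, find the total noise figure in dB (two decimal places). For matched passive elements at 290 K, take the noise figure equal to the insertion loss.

12.16 dB

Convert to linear (a loss of L dB is a gain of −L dB): F_i = 10^(NF_i/10), G_i = 10^(G_i,dB/10)
  Stage 1: F_1 = 10^(1.08/10) = 1.282, G_1 = 10^(12.1/10) = 16.22
  Stage 2: F_2 = 10^(9.28/10) = 8.472, G_2 = 10^(−9.28/10) = 0.1180
  Stage 3: F_3 = 10^(9.67/10) = 9.268, G_3 = 10^(−7.36/10) = 0.1837
  Stage 4: F_4 = 10^(6.68/10) = 4.656, G_4 = 10^(12.9/10) = 19.50
Friis cascade:
  F = 1.282 + (8.472 − 1)/16.22 + (9.268 − 1)/1.914 + (4.656 − 1)/0.3516 = 16.46
NF = 10 log₁₀(16.46) = 12.16 dB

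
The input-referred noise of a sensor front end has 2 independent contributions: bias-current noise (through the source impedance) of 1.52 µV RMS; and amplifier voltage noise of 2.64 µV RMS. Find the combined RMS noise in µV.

3.05 µV

Uncorrelated sources add in power (mean-square): V_tot = √(ΣV_i²)
V_tot = √[(1.52×10⁻⁶)² + (2.64×10⁻⁶)²] = 3.05×10⁻⁶ V = 3.05 µV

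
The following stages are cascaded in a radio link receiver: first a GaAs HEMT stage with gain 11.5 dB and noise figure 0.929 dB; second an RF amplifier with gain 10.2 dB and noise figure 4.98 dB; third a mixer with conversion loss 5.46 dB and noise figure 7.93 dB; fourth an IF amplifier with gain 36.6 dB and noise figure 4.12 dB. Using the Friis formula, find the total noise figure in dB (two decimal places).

Convert to linear (a loss of L dB is a gain of −L dB): F_i = 10^(NF_i/10), G_i = 10^(G_i,dB/10)
  Stage 1: F_1 = 10^(0.929/10) = 1.239, G_1 = 10^(11.5/10) = 14.13
  Stage 2: F_2 = 10^(4.98/10) = 3.148, G_2 = 10^(10.2/10) = 10.47
  Stage 3: F_3 = 10^(7.93/10) = 6.209, G_3 = 10^(−5.46/10) = 0.2844
  Stage 4: F_4 = 10^(4.12/10) = 2.582, G_4 = 10^(36.6/10) = 4571
Friis cascade:
  F = 1.239 + (3.148 − 1)/14.13 + (6.209 − 1)/147.9 + (2.582 − 1)/42.07 = 1.463
NF = 10 log₁₀(1.463) = 1.65 dB

1.65 dB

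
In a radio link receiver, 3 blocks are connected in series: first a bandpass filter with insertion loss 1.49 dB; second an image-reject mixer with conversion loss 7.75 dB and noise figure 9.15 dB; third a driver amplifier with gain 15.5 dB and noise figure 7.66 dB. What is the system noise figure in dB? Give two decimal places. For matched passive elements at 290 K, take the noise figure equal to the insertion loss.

Convert to linear (a loss of L dB is a gain of −L dB): F_i = 10^(NF_i/10), G_i = 10^(G_i,dB/10)
  Stage 1: F_1 = 10^(1.49/10) = 1.409, G_1 = 10^(−1.49/10) = 0.7096
  Stage 2: F_2 = 10^(9.15/10) = 8.222, G_2 = 10^(−7.75/10) = 0.1679
  Stage 3: F_3 = 10^(7.66/10) = 5.834, G_3 = 10^(15.5/10) = 35.48
Friis cascade:
  F = 1.409 + (8.222 − 1)/0.7096 + (5.834 − 1)/0.1191 = 52.17
NF = 10 log₁₀(52.17) = 17.17 dB

17.17 dB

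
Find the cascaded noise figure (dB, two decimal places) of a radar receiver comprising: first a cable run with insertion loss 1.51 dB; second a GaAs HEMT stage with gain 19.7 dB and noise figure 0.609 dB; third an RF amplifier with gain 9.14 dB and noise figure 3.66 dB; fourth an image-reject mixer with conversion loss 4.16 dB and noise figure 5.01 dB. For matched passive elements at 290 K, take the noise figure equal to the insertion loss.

Convert to linear (a loss of L dB is a gain of −L dB): F_i = 10^(NF_i/10), G_i = 10^(G_i,dB/10)
  Stage 1: F_1 = 10^(1.51/10) = 1.416, G_1 = 10^(−1.51/10) = 0.7063
  Stage 2: F_2 = 10^(0.609/10) = 1.151, G_2 = 10^(19.7/10) = 93.33
  Stage 3: F_3 = 10^(3.66/10) = 2.323, G_3 = 10^(9.14/10) = 8.204
  Stage 4: F_4 = 10^(5.01/10) = 3.170, G_4 = 10^(−4.16/10) = 0.3837
Friis cascade:
  F = 1.416 + (1.151 − 1)/0.7063 + (2.323 − 1)/65.92 + (3.170 − 1)/540.8 = 1.653
NF = 10 log₁₀(1.653) = 2.18 dB

2.18 dB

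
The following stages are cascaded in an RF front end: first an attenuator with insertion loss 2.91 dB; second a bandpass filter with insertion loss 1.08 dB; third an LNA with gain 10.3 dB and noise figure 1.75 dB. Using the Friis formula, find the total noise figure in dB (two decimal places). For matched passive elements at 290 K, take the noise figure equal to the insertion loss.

Convert to linear (a loss of L dB is a gain of −L dB): F_i = 10^(NF_i/10), G_i = 10^(G_i,dB/10)
  Stage 1: F_1 = 10^(2.91/10) = 1.954, G_1 = 10^(−2.91/10) = 0.5117
  Stage 2: F_2 = 10^(1.08/10) = 1.282, G_2 = 10^(−1.08/10) = 0.7798
  Stage 3: F_3 = 10^(1.75/10) = 1.496, G_3 = 10^(10.3/10) = 10.72
Friis cascade:
  F = 1.954 + (1.282 − 1)/0.5117 + (1.496 − 1)/0.3990 = 3.750
NF = 10 log₁₀(3.750) = 5.74 dB

5.74 dB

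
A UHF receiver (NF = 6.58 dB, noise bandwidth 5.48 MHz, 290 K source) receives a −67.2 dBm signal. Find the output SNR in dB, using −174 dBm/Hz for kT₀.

Noise floor: N = −174 + 10 log₁₀(B) + NF
10 log₁₀(5.48×10⁶) = 67.39 dB
N = −174 + 67.39 + 6.58 = −100.03 dBm
SNR = P_sig − N = −67.2 − (−100.03) = 32.83 dB → 32.8 dB

32.8 dB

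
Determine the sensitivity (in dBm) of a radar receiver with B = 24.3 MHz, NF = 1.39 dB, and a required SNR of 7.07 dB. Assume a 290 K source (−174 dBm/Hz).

Sensitivity = −174 + 10 log₁₀(B) + NF + SNR_min
= −174 + 73.86 + 1.39 + 7.07
= −91.68 dBm → −91.7 dBm

−91.7 dBm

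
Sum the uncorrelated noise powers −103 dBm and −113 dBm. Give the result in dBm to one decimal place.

−102.6 dBm

Convert to linear, add, convert back:
P₁ = 5.01×10⁻¹⁴ W, P₂ = 5.01×10⁻¹⁵ W
P_tot = 5.51×10⁻¹⁴ W → 10 log₁₀(P_tot / 10⁻³) = −102.6 dBm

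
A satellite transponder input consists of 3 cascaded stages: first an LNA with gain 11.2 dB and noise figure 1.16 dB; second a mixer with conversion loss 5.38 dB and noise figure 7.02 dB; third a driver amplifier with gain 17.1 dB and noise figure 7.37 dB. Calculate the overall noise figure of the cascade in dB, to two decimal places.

Convert to linear (a loss of L dB is a gain of −L dB): F_i = 10^(NF_i/10), G_i = 10^(G_i,dB/10)
  Stage 1: F_1 = 10^(1.16/10) = 1.306, G_1 = 10^(11.2/10) = 13.18
  Stage 2: F_2 = 10^(7.02/10) = 5.035, G_2 = 10^(−5.38/10) = 0.2897
  Stage 3: F_3 = 10^(7.37/10) = 5.458, G_3 = 10^(17.1/10) = 51.29
Friis cascade:
  F = 1.306 + (5.035 − 1)/13.18 + (5.458 − 1)/3.819 = 2.779
NF = 10 log₁₀(2.779) = 4.44 dB

4.44 dB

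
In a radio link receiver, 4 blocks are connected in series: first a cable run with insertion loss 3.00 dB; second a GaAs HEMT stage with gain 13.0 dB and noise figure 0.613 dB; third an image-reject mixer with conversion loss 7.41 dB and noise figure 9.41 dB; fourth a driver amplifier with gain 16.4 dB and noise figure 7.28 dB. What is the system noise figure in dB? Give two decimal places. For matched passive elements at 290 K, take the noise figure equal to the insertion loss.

7.38 dB

Convert to linear (a loss of L dB is a gain of −L dB): F_i = 10^(NF_i/10), G_i = 10^(G_i,dB/10)
  Stage 1: F_1 = 10^(3.00/10) = 1.995, G_1 = 10^(−3.00/10) = 0.5012
  Stage 2: F_2 = 10^(0.613/10) = 1.152, G_2 = 10^(13.0/10) = 19.95
  Stage 3: F_3 = 10^(9.41/10) = 8.730, G_3 = 10^(−7.41/10) = 0.1816
  Stage 4: F_4 = 10^(7.28/10) = 5.346, G_4 = 10^(16.4/10) = 43.65
Friis cascade:
  F = 1.995 + (1.152 − 1)/0.5012 + (8.730 − 1)/10.00 + (5.346 − 1)/1.816 = 5.464
NF = 10 log₁₀(5.464) = 7.38 dB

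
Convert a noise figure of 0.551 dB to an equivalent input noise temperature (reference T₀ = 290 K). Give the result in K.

39.2 K

F = 10^(0.551/10) = 1.13527
T_e = (F − 1)·T₀ = (1.13527 − 1) × 290 = 39.2 K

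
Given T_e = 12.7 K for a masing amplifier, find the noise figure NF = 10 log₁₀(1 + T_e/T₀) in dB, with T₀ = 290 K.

F = 1 + T_e/T₀ = 1 + 12.7/290 = 1.04379
NF = 10 log₁₀(1.04379) = 0.186 dB

0.186 dB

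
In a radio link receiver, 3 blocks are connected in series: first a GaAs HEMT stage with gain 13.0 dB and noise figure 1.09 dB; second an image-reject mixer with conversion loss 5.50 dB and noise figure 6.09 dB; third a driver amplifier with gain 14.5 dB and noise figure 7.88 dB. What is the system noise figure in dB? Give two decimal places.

Convert to linear (a loss of L dB is a gain of −L dB): F_i = 10^(NF_i/10), G_i = 10^(G_i,dB/10)
  Stage 1: F_1 = 10^(1.09/10) = 1.285, G_1 = 10^(13.0/10) = 19.95
  Stage 2: F_2 = 10^(6.09/10) = 4.064, G_2 = 10^(−5.50/10) = 0.2818
  Stage 3: F_3 = 10^(7.88/10) = 6.138, G_3 = 10^(14.5/10) = 28.18
Friis cascade:
  F = 1.285 + (4.064 − 1)/19.95 + (6.138 − 1)/5.623 = 2.352
NF = 10 log₁₀(2.352) = 3.72 dB

3.72 dB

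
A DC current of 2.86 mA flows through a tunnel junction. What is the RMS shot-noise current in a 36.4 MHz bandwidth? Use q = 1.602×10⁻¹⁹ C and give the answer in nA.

I_n = √(2qI·B)
2qI·B = 2 × 1.602×10⁻¹⁹ × 2.86×10⁻³ × 3.64×10⁷ = 3.34×10⁻¹⁴ A²
I_n = √(3.34×10⁻¹⁴) = 1.83×10⁻⁷ A = 183 nA

183 nA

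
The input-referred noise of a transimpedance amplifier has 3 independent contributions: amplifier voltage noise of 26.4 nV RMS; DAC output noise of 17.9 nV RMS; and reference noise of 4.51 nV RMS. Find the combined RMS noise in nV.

Uncorrelated sources add in power (mean-square): V_tot = √(ΣV_i²)
V_tot = √[(2.64×10⁻⁸)² + (1.79×10⁻⁸)² + (4.51×10⁻⁹)²] = 3.22×10⁻⁸ V = 32.2 nV

32.2 nV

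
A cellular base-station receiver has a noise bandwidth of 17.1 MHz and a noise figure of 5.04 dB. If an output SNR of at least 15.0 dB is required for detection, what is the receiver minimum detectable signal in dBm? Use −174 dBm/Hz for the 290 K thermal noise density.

Sensitivity = −174 + 10 log₁₀(B) + NF + SNR_min
= −174 + 72.33 + 5.04 + 15.0
= −81.63 dBm → −81.6 dBm

−81.6 dBm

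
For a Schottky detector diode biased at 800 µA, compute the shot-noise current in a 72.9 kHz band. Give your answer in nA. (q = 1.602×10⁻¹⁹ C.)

I_n = √(2qI·B)
2qI·B = 2 × 1.602×10⁻¹⁹ × 8.00×10⁻⁴ × 7.29×10⁴ = 1.87×10⁻¹⁷ A²
I_n = √(1.87×10⁻¹⁷) = 4.32×10⁻⁹ A = 4.32 nA

4.32 nA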